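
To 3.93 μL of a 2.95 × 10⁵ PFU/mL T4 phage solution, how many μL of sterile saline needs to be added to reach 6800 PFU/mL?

167 μL

V₂ = C₁V₁/C₂ = 2.95 × 10⁵ × 3.93 / 6800 = 170 μL.
Diluent to add = V₂ − V₁ = 170 − 3.93 = 167 μL.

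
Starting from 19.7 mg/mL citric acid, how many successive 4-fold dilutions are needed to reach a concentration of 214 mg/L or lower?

4

Need 4ⁿ ≥ 92.1, so n ≥ log(92.1)/log(4) = 3.26.
Minimum whole steps: n = 4.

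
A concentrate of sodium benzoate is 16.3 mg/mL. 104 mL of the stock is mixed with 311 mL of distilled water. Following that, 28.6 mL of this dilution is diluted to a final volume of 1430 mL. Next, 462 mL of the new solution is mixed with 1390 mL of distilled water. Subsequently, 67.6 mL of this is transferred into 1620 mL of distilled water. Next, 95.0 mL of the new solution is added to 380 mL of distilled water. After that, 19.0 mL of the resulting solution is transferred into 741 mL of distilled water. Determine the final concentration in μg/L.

Overall dilution factor = 3.990 × 50 × 4.009 × 24.96 × 5 × 40 = 3.99 × 10⁶.
16.3 mg/mL / 3.99 × 10⁶ = 4.08 × 10⁻⁶ mg/mL = 4.08 μg/L.

4.08 μg/L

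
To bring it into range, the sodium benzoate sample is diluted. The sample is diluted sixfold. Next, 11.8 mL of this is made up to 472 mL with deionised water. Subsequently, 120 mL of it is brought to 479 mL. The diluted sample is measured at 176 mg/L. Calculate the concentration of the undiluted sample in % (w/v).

Overall dilution factor = 6 × 40 × 3.992 = 958.
Original = 176 mg/L × 958 = 1.69 × 10⁵ mg/L = 16.9 % (w/v).

16.9 % (w/v)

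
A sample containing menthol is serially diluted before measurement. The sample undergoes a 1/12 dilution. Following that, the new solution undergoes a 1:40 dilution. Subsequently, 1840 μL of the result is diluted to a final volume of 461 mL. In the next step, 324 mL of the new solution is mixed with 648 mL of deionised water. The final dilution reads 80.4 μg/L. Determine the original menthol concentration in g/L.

Overall dilution factor = 12 × 40 × 250.5 × 3 = 3.61 × 10⁵.
Original = 80.4 μg/L × 3.61 × 10⁵ = 2.90 × 10⁷ μg/L = 29.0 g/L.

29.0 g/L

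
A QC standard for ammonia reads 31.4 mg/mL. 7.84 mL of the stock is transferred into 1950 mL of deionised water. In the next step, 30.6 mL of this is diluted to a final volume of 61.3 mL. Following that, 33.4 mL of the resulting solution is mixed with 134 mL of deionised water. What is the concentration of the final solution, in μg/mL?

12.5 μg/mL

Overall dilution factor = 249.7 × 2.003 × 5.012 = 2507.
31.4 mg/mL / 2507 = 0.0125 mg/mL = 12.5 μg/mL.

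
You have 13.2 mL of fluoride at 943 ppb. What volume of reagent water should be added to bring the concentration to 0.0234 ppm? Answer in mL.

0.0234 ppm = 23.4 ppb.
V₂ = C₁V₁/C₂ = 943 × 13.2 / 23.4 = 532 mL.
Diluent to add = V₂ − V₁ = 532 − 13.2 = 519 mL.

519 mL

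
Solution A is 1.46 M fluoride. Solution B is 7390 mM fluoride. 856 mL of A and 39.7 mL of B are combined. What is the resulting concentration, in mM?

1720 mM

C_B = 7390 mM = 7.39 M.
C_mix = (C_A·V_A + C_B·V_B)/(V_A + V_B) = (1.46×856 + 7.39×39.7) / 895.7 = 1.72 M = 1720 mM.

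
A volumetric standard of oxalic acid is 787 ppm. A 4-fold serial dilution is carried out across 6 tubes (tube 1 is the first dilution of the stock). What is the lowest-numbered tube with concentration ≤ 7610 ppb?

Tube n has concentration 787 ppm / 4ⁿ.
Need 4ⁿ ≥ 787 ppm / 7610 ppb = 103, so n ≥ 3.35.
First such tube: n = 4.

tube 4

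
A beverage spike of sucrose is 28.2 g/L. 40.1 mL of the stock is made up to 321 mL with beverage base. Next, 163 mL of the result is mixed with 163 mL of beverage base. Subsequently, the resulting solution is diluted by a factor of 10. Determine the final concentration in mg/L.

Overall dilution factor = 8.005 × 2 × 10 = 160.
28.2 g/L / 160 = 0.176 g/L = 176 mg/L.

176 mg/L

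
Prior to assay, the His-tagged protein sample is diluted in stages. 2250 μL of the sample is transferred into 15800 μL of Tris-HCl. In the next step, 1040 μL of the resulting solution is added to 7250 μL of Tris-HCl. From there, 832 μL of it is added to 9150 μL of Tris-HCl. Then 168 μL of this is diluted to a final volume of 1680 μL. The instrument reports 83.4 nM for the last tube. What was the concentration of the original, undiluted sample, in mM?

0.640 mM

Overall dilution factor = 8.022 × 7.971 × 12.00 × 10 = 7672.
Original = 83.4 nM × 7672 = 6.40 × 10⁵ nM = 0.640 mM.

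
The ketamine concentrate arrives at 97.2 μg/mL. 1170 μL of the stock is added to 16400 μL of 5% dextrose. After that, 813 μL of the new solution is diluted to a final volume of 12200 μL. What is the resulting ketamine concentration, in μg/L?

Overall dilution factor = 15.02 × 15.01 = 225.
97.2 μg/mL / 225 = 0.431 μg/mL = 431 μg/L.

431 μg/L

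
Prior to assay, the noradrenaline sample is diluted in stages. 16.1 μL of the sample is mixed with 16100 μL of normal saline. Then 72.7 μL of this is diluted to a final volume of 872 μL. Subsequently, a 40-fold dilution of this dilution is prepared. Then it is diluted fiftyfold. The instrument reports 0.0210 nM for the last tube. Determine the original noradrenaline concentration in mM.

Overall dilution factor = 1001 × 11.99 × 40 × 50 = 2.40 × 10⁷.
Original = 0.0210 nM × 2.40 × 10⁷ = 5.04 × 10⁵ nM = 0.504 mM.

0.504 mM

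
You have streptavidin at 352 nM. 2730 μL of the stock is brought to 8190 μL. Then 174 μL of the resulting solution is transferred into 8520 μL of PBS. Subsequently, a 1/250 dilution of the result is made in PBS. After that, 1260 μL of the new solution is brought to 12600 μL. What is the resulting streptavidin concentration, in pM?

0.939 pM

Overall dilution factor = 3 × 49.97 × 250 × 10 = 3.75 × 10⁵.
352 nM / 3.75 × 10⁵ = 9.39 × 10⁻⁴ nM = 0.939 pM.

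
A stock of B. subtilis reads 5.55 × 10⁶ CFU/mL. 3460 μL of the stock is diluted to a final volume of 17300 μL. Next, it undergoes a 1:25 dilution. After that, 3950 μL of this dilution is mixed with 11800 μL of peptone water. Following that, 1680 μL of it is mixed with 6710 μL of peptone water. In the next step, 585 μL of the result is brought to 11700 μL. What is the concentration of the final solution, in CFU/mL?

Overall dilution factor = 5 × 25 × 3.987 × 4.994 × 20 = 4.98 × 10⁴.
5.55 × 10⁶ CFU/mL / 4.98 × 10⁴ = 111 CFU/mL.

111 CFU/mL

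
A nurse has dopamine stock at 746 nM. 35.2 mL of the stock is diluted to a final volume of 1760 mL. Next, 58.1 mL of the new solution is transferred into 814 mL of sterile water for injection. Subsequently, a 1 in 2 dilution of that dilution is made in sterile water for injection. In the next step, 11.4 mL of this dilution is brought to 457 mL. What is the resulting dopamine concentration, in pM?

12.4 pM

Overall dilution factor = 50 × 15.01 × 2 × 40.09 = 6.02 × 10⁴.
746 nM / 6.02 × 10⁴ = 0.0124 nM = 12.4 pM.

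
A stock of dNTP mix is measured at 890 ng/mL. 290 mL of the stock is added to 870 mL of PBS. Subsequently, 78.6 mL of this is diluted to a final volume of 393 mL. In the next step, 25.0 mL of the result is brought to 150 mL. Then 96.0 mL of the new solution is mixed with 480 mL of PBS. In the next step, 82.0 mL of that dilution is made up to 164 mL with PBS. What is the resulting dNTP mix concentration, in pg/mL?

618 pg/mL

Overall dilution factor = 4 × 5 × 6 × 6 × 2 = 1440.
890 ng/mL / 1440 = 0.618 ng/mL = 618 pg/mL.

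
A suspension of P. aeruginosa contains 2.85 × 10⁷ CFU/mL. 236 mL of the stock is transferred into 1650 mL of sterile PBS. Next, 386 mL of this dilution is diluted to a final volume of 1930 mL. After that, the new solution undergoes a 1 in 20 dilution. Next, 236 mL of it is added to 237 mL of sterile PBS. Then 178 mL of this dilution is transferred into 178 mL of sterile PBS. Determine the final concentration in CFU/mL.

Overall dilution factor = 7.992 × 5 × 20 × 2.004 × 2 = 3203.
2.85 × 10⁷ CFU/mL / 3203 = 8900 CFU/mL.

8900 CFU/mL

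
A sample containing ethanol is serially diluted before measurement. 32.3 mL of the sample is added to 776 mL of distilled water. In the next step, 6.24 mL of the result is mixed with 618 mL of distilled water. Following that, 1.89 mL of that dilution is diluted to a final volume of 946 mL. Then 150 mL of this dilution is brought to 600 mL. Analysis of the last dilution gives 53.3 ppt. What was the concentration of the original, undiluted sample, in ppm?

Overall dilution factor = 25.02 × 100.0 × 500.5 × 4 = 5.01 × 10⁶.
Original = 53.3 ppt × 5.01 × 10⁶ = 2.67 × 10⁸ ppt = 267 ppm.

267 ppm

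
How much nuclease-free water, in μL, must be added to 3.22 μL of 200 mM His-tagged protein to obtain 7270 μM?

85.4 μL

7270 μM = 7.27 mM.
V₂ = C₁V₁/C₂ = 200 × 3.22 / 7.27 = 88.6 μL.
Diluent to add = V₂ − V₁ = 88.6 − 3.22 = 85.4 μL.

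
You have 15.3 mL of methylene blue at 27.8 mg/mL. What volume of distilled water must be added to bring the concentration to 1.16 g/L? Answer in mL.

1.16 g/L = 1.16 mg/mL.
V₂ = C₁V₁/C₂ = 27.8 × 15.3 / 1.16 = 367 mL.
Diluent to add = V₂ − V₁ = 367 − 15.3 = 351 mL.

351 mL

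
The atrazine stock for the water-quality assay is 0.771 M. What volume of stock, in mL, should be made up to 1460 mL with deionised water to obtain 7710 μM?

14.6 mL

7710 μM = 7.71 × 10⁻³ M.
V₁ = C₂V₂/C₁ = 7.71 × 10⁻³ × 1460 / 0.771 = 14.6 mL.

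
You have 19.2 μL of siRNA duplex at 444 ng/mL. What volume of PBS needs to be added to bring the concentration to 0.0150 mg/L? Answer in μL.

0.0150 mg/L = 15.0 ng/mL.
V₂ = C₁V₁/C₂ = 444 × 19.2 / 15.0 = 568 μL.
Diluent to add = V₂ − V₁ = 568 − 19.2 = 549 μL.

549 μL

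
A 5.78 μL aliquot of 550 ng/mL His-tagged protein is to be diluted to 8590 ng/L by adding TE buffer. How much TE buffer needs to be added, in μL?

364 μL

8590 ng/L = 8.59 ng/mL.
V₂ = C₁V₁/C₂ = 550 × 5.78 / 8.59 = 370 μL.
Diluent to add = V₂ − V₁ = 370 − 5.78 = 364 μL.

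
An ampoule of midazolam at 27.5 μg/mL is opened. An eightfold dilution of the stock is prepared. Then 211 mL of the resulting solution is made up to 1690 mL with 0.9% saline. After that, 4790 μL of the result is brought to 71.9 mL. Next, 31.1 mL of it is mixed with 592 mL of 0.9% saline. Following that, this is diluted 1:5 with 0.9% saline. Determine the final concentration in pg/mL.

285 pg/mL

Overall dilution factor = 8 × 8.009 × 15.01 × 20.04 × 5 = 9.64 × 10⁴.
27.5 μg/mL / 9.64 × 10⁴ = 2.85 × 10⁻⁴ μg/mL = 285 pg/mL.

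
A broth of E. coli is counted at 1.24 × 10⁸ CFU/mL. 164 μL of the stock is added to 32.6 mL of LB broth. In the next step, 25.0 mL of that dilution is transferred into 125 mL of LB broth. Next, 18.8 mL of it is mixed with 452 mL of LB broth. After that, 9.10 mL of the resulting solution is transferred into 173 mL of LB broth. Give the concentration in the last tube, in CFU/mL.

Overall dilution factor = 199.8 × 6 × 25.04 × 20.01 = 6.01 × 10⁵.
1.24 × 10⁸ CFU/mL / 6.01 × 10⁵ = 206 CFU/mL.

206 CFU/mL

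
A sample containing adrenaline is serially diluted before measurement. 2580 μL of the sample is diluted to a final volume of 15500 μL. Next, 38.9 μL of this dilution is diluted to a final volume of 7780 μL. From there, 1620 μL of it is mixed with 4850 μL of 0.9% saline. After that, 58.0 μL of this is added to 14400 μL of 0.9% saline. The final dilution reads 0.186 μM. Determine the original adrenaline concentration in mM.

Overall dilution factor = 6.008 × 200 × 3.994 × 249.3 = 1.20 × 10⁶.
Original = 0.186 μM × 1.20 × 10⁶ = 2.22 × 10⁵ μM = 222 mM.

222 mM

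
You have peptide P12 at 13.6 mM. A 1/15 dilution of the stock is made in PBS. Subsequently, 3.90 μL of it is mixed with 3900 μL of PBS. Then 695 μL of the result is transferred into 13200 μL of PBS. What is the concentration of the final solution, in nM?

45.3 nM

Overall dilution factor = 15 × 1001 × 19.99 = 3.00 × 10⁵.
13.6 mM / 3.00 × 10⁵ = 4.53 × 10⁻⁵ mM = 45.3 nM.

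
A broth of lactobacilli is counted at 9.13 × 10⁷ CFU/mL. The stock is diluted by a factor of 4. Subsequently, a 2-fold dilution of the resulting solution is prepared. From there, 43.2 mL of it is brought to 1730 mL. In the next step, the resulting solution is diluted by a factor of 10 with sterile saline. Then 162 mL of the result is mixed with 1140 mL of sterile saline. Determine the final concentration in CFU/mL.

Overall dilution factor = 4 × 2 × 40.05 × 10 × 8.037 = 2.57 × 10⁴.
9.13 × 10⁷ CFU/mL / 2.57 × 10⁴ = 3550 CFU/mL.

3550 CFU/mL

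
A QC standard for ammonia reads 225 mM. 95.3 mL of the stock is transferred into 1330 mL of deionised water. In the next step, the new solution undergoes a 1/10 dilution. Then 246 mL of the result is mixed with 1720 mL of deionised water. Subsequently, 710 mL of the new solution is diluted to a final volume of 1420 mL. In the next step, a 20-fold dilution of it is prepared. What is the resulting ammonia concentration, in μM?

Overall dilution factor = 14.96 × 10 × 7.992 × 2 × 20 = 4.78 × 10⁴.
225 mM / 4.78 × 10⁴ = 4.71 × 10⁻³ mM = 4.71 μM.

4.71 μM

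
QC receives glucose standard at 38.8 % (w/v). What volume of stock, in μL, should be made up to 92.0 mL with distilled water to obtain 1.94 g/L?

460 μL

1.94 g/L = 0.194 % (w/v).
V₁ = C₂V₂/C₁ = 0.194 × 92.0 / 38.8 = 0.460 mL = 460 μL.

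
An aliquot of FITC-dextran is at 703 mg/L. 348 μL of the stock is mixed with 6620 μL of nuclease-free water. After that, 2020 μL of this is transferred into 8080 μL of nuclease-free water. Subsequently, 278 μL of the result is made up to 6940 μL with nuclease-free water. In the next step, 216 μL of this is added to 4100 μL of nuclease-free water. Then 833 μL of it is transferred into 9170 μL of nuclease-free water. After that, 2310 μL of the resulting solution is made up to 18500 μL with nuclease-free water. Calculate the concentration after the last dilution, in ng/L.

146 ng/L

Overall dilution factor = 20.02 × 5 × 24.96 × 19.98 × 12.01 × 8.009 = 4.80 × 10⁶.
703 mg/L / 4.80 × 10⁶ = 1.46 × 10⁻⁴ mg/L = 146 ng/L.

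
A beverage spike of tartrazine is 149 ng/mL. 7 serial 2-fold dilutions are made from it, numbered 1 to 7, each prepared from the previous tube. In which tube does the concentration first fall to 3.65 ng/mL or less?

tube 6

Tube n has concentration 149 ng/mL / 2ⁿ.
Need 2ⁿ ≥ 149 ng/mL / 3.65 ng/mL = 40.8, so n ≥ 5.35.
First such tube: n = 6.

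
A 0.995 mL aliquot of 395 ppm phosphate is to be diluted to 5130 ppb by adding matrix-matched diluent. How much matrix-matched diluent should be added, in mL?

5130 ppb = 5.13 ppm.
V₂ = C₁V₁/C₂ = 395 × 0.995 / 5.13 = 76.6 mL.
Diluent to add = V₂ − V₁ = 76.6 − 0.995 = 75.6 mL.

75.6 mL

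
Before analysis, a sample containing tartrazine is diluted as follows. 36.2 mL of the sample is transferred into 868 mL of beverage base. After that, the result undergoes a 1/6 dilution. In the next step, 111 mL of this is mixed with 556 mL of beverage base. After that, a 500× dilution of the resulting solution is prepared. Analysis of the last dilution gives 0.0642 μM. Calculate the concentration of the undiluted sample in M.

0.0289 M

Overall dilution factor = 24.98 × 6 × 6.009 × 500 = 4.50 × 10⁵.
Original = 0.0642 μM × 4.50 × 10⁵ = 2.89 × 10⁴ μM = 0.0289 M.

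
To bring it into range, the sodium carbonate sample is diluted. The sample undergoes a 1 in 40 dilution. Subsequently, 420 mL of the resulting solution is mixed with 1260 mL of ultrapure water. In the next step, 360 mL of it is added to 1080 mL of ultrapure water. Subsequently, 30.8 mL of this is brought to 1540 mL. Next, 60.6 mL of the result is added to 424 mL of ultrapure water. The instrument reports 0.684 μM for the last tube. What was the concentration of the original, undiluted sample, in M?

0.175 M

Overall dilution factor = 40 × 4 × 4 × 50 × 7.997 = 2.56 × 10⁵.
Original = 0.684 μM × 2.56 × 10⁵ = 1.75 × 10⁵ μM = 0.175 M.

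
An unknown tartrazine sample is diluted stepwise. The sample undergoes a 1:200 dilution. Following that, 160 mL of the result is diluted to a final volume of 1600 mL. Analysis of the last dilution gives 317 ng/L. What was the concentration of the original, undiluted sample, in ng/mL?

Overall dilution factor = 200 × 10 = 2000.
Original = 317 ng/L × 2000 = 6.34 × 10⁵ ng/L = 634 ng/mL.

634 ng/mL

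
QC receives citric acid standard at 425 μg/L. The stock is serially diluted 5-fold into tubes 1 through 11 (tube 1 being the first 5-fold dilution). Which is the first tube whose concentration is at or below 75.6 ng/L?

tube 6

Tube n has concentration 425 μg/L / 5ⁿ.
Need 5ⁿ ≥ 425 μg/L / 75.6 ng/L = 5622, so n ≥ 5.36.
First such tube: n = 6.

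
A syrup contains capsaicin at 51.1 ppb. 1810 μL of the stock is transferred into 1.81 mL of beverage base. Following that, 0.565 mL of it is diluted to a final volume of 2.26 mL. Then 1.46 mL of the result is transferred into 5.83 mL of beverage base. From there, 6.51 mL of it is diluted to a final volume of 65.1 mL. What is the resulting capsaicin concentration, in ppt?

128 ppt

Overall dilution factor = 2 × 4 × 4.993 × 10 = 399.
51.1 ppb / 399 = 0.128 ppb = 128 ppt.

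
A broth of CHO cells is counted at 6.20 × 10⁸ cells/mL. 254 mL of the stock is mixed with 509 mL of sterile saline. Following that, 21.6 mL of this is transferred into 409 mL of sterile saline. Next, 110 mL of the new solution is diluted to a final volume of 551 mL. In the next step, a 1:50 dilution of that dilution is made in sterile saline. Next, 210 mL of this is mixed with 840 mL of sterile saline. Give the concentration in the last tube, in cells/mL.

Overall dilution factor = 3.004 × 19.94 × 5.009 × 50 × 5 = 7.50 × 10⁴.
6.20 × 10⁸ cells/mL / 7.50 × 10⁴ = 8270 cells/mL.

8270 cells/mL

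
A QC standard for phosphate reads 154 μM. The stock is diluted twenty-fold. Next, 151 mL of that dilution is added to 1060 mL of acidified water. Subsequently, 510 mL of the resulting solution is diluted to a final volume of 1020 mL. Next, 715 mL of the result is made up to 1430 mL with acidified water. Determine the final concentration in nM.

240 nM

Overall dilution factor = 20 × 8.020 × 2 × 2 = 642.
154 μM / 642 = 0.240 μM = 240 nM.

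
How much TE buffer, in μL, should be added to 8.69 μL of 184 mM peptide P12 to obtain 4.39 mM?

V₂ = C₁V₁/C₂ = 184 × 8.69 / 4.39 = 364 μL.
Diluent to add = V₂ − V₁ = 364 − 8.69 = 356 μL.

356 μL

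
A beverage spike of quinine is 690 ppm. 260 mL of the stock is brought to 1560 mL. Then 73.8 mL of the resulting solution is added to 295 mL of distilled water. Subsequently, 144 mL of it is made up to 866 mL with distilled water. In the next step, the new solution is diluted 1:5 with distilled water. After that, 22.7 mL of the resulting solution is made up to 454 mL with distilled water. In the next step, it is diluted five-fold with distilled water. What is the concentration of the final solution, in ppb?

Overall dilution factor = 6 × 4.997 × 6.014 × 5 × 20 × 5 = 9.02 × 10⁴.
690 ppm / 9.02 × 10⁴ = 7.65 × 10⁻³ ppm = 7.65 ppb.

7.65 ppb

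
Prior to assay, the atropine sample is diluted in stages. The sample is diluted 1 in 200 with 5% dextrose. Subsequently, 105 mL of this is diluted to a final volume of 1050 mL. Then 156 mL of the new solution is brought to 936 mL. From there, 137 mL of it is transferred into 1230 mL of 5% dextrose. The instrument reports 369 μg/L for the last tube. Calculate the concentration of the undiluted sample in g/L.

Overall dilution factor = 200 × 10 × 6 × 9.978 = 1.20 × 10⁵.
Original = 369 μg/L × 1.20 × 10⁵ = 4.42 × 10⁷ μg/L = 44.2 g/L.

44.2 g/L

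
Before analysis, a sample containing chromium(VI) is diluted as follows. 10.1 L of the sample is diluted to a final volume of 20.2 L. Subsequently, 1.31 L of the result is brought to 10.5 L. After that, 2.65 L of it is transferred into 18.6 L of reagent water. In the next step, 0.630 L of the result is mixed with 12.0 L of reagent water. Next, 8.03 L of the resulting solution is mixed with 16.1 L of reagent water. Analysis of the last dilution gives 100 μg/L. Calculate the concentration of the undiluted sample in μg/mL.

774 μg/mL

Overall dilution factor = 2 × 8.015 × 8.019 × 20.05 × 3.005 = 7744.
Original = 100 μg/L × 7744 = 7.74 × 10⁵ μg/L = 774 μg/mL.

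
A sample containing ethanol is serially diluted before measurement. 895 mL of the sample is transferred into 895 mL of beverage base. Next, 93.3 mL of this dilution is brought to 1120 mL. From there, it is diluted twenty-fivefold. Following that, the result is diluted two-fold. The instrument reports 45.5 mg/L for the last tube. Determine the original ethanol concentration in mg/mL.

54.6 mg/mL

Overall dilution factor = 2 × 12.00 × 25 × 2 = 1200.
Original = 45.5 mg/L × 1200 = 5.46 × 10⁴ mg/L = 54.6 mg/mL.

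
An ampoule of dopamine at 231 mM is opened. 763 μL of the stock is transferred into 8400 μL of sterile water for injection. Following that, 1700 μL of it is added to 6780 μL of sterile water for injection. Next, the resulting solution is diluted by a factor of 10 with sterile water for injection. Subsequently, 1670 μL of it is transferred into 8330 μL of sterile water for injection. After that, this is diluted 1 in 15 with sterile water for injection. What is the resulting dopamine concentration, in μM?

Overall dilution factor = 12.01 × 4.988 × 10 × 5.988 × 15 = 5.38 × 10⁴.
231 mM / 5.38 × 10⁴ = 4.29 × 10⁻³ mM = 4.29 μM.

4.29 μM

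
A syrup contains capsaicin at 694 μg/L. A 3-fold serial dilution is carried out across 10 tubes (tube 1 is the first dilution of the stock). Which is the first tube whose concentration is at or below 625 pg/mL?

tube 7

Tube n has concentration 694 μg/L / 3ⁿ.
Need 3ⁿ ≥ 694 μg/L / 625 pg/mL = 1110, so n ≥ 6.38.
First such tube: n = 7.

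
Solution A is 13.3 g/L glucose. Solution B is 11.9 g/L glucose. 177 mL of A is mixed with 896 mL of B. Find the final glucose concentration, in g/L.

C_mix = (C_A·V_A + C_B·V_B)/(V_A + V_B) = (13.3×177 + 11.9×896) / 1073 = 12.1 g/L.

12.1 g/L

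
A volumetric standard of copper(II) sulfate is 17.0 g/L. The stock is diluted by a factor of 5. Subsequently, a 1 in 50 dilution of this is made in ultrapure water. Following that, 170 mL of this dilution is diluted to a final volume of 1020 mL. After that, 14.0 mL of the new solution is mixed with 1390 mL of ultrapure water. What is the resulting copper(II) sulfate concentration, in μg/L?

Overall dilution factor = 5 × 50 × 6 × 100.3 = 1.50 × 10⁵.
17.0 g/L / 1.50 × 10⁵ = 1.13 × 10⁻⁴ g/L = 113 μg/L.

113 μg/L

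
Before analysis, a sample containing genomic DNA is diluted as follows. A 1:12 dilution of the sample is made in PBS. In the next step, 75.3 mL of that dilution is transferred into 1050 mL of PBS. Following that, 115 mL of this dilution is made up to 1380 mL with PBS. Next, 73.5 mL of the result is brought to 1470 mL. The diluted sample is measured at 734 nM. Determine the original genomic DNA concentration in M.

0.0316 M

Overall dilution factor = 12 × 14.94 × 12 × 20 = 4.30 × 10⁴.
Original = 734 nM × 4.30 × 10⁴ = 3.16 × 10⁷ nM = 0.0316 M.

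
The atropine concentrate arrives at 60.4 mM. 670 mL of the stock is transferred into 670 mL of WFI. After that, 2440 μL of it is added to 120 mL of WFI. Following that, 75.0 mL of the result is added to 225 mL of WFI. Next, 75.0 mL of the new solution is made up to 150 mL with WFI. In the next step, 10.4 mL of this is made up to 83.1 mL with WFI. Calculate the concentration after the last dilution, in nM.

Overall dilution factor = 2 × 50.18 × 4 × 2 × 7.990 = 6415.
60.4 mM / 6415 = 9.41 × 10⁻³ mM = 9410 nM.

9410 nM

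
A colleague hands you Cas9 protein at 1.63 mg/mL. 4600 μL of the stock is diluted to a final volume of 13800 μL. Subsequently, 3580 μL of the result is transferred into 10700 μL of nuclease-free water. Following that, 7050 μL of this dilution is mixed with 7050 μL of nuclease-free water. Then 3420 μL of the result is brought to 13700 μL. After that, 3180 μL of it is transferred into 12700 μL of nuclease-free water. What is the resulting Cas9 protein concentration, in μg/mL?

3.40 μg/mL

Overall dilution factor = 3 × 3.989 × 2 × 4.006 × 4.994 = 479.
1.63 mg/mL / 479 = 3.40 × 10⁻³ mg/mL = 3.40 μg/mL.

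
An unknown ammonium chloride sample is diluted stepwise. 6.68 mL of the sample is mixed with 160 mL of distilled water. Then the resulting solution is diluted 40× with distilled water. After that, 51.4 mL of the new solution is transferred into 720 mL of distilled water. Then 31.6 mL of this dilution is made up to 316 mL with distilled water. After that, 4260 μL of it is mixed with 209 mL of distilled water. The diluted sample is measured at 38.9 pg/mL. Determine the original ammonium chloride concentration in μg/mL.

Overall dilution factor = 24.95 × 40 × 15.01 × 10 × 50.06 = 7.50 × 10⁶.
Original = 38.9 pg/mL × 7.50 × 10⁶ = 2.92 × 10⁸ pg/mL = 292 μg/mL.

292 μg/mL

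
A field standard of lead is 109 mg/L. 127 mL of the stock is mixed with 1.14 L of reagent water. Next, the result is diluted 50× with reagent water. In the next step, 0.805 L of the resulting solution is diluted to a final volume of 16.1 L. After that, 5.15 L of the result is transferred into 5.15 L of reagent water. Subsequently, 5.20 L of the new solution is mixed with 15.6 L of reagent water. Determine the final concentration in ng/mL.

Overall dilution factor = 9.976 × 50 × 20 × 2 × 4 = 7.98 × 10⁴.
109 mg/L / 7.98 × 10⁴ = 1.37 × 10⁻³ mg/L = 1.37 ng/mL.

1.37 ng/mL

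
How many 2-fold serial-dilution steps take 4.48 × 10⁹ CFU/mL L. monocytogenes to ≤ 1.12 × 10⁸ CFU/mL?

Need 2ⁿ ≥ 40.0, so n ≥ log(40.0)/log(2) = 5.32.
Minimum whole steps: n = 6.

6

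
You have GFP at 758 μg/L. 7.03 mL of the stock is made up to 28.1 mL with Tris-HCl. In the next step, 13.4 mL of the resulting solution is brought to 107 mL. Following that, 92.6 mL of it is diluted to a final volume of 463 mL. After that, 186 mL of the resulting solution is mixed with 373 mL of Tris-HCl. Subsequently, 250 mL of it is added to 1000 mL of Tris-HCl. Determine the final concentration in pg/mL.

316 pg/mL

Overall dilution factor = 3.997 × 7.985 × 5 × 3.005 × 5 = 2398.
758 μg/L / 2398 = 0.316 μg/L = 316 pg/mL.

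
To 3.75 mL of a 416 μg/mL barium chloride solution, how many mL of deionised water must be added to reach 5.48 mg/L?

281 mL

5.48 mg/L = 5.48 μg/mL.
V₂ = C₁V₁/C₂ = 416 × 3.75 / 5.48 = 285 mL.
Diluent to add = V₂ − V₁ = 285 − 3.75 = 281 mL.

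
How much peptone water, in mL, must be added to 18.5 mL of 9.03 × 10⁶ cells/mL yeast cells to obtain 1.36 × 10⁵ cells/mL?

1210 mL

V₂ = C₁V₁/C₂ = 9.03 × 10⁶ × 18.5 / 1.36 × 10⁵ = 1228 mL.
Diluent to add = V₂ − V₁ = 1228 − 18.5 = 1210 mL.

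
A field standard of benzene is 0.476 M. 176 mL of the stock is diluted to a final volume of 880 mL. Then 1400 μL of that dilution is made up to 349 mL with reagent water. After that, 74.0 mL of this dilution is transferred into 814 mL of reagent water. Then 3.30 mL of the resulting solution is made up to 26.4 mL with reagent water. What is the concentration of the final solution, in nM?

Overall dilution factor = 5 × 249.3 × 12 × 8 = 1.20 × 10⁵.
0.476 M / 1.20 × 10⁵ = 3.98 × 10⁻⁶ M = 3980 nM.

3980 nM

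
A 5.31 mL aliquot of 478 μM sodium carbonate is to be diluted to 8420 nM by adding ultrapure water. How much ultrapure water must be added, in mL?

296 mL

8420 nM = 8.42 μM.
V₂ = C₁V₁/C₂ = 478 × 5.31 / 8.42 = 301 mL.
Diluent to add = V₂ − V₁ = 301 − 5.31 = 296 mL.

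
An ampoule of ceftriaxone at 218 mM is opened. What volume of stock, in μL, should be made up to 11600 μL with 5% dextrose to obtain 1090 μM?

1090 μM = 1.09 mM.
V₁ = C₂V₂/C₁ = 1.09 × 11600 / 218 = 58.0 μL.

58.0 μL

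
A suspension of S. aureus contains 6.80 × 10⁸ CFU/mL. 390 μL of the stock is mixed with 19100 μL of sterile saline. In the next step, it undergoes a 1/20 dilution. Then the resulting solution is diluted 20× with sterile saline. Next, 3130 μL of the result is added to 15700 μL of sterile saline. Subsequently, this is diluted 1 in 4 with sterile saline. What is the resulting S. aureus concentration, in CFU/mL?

1410 CFU/mL

Overall dilution factor = 49.97 × 20 × 20 × 6.016 × 4 = 4.81 × 10⁵.
6.80 × 10⁸ CFU/mL / 4.81 × 10⁵ = 1410 CFU/mL.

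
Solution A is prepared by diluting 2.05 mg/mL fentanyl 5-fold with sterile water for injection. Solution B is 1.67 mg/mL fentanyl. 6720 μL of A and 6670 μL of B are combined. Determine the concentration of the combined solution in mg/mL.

1.04 mg/mL

C_A = 2.05 mg/mL / 5 = 0.410 mg/mL.
C_mix = (C_A·V_A + C_B·V_B)/(V_A + V_B) = (0.410×6720 + 1.67×6670) / 13390 = 1.04 mg/mL.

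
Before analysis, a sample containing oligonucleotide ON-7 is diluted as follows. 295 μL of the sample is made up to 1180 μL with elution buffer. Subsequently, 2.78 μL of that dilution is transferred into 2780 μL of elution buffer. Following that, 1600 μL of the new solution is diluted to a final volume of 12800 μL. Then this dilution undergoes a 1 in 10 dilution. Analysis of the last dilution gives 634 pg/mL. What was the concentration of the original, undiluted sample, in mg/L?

Overall dilution factor = 4 × 1001 × 8 × 10 = 3.20 × 10⁵.
Original = 634 pg/mL × 3.20 × 10⁵ = 2.03 × 10⁸ pg/mL = 203 mg/L.

203 mg/L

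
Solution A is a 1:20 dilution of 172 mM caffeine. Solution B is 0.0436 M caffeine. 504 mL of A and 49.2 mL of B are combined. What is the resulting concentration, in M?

0.0117 M

C_A = 172 mM / 20 = 8.60 mM.
C_B = 0.0436 M = 43.6 mM.
C_mix = (C_A·V_A + C_B·V_B)/(V_A + V_B) = (8.60×504 + 43.6×49.2) / 553.2 = 11.7 mM = 0.0117 M.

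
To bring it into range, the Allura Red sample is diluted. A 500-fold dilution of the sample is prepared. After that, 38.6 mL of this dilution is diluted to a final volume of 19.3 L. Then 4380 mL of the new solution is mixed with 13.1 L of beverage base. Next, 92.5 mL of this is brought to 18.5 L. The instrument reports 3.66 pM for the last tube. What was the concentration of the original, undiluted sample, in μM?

Overall dilution factor = 500 × 500 × 3.991 × 200 = 2.00 × 10⁸.
Original = 3.66 pM × 2.00 × 10⁸ = 7.30 × 10⁸ pM = 730 μM.

730 μM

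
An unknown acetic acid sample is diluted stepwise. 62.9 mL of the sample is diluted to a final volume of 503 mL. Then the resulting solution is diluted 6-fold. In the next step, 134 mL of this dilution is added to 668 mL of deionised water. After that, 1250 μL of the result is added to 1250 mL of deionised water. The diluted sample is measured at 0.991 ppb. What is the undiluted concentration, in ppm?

Overall dilution factor = 7.997 × 6 × 5.985 × 1001 = 2.87 × 10⁵.
Original = 0.991 ppb × 2.87 × 10⁵ = 2.85 × 10⁵ ppb = 285 ppm.

285 ppm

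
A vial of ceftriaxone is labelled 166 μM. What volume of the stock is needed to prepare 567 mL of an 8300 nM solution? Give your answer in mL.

8300 nM = 8.30 μM.
V₁ = C₂V₂/C₁ = 8.30 × 567 / 166 = 28.4 mL.

28.4 mL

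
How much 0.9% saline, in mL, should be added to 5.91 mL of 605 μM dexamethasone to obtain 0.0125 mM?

280 mL

0.0125 mM = 12.5 μM.
V₂ = C₁V₁/C₂ = 605 × 5.91 / 12.5 = 286 mL.
Diluent to add = V₂ − V₁ = 286 − 5.91 = 280 mL.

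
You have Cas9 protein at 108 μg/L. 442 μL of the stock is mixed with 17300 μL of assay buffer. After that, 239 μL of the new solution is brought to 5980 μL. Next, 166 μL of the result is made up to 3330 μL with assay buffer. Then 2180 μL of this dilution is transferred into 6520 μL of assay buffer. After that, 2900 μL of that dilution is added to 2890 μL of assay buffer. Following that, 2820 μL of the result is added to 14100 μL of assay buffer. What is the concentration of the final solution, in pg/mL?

Overall dilution factor = 40.14 × 25.02 × 20.06 × 3.991 × 1.997 × 6 = 9.63 × 10⁵.
108 μg/L / 9.63 × 10⁵ = 1.12 × 10⁻⁴ μg/L = 0.112 pg/mL.

0.112 pg/mL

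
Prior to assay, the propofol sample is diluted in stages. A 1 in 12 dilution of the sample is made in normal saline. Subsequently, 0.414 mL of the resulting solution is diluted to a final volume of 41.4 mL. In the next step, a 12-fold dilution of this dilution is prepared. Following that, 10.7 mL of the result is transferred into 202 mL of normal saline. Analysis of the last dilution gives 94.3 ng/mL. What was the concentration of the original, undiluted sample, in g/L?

Overall dilution factor = 12 × 100 × 12 × 19.88 = 2.86 × 10⁵.
Original = 94.3 ng/mL × 2.86 × 10⁵ = 2.70 × 10⁷ ng/mL = 27.0 g/L.

27.0 g/L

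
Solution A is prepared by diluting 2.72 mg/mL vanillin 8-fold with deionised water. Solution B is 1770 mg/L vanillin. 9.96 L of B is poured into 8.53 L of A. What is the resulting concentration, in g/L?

C_A = 2.72 mg/mL / 8 = 0.340 mg/mL.
C_B = 1770 mg/L = 1.77 mg/mL.
C_mix = (C_A·V_A + C_B·V_B)/(V_A + V_B) = (0.340×8.53 + 1.77×9.96) / 18.49 = 1.11 mg/mL = 1.11 g/L.

1.11 g/L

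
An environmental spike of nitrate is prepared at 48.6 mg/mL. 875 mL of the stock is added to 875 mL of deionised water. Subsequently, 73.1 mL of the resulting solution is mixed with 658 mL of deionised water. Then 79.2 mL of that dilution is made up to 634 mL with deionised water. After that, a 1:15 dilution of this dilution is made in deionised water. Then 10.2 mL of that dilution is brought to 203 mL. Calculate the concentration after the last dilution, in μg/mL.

Overall dilution factor = 2 × 10.00 × 8.005 × 15 × 19.90 = 4.78 × 10⁴.
48.6 mg/mL / 4.78 × 10⁴ = 1.02 × 10⁻³ mg/mL = 1.02 μg/mL.

1.02 μg/mL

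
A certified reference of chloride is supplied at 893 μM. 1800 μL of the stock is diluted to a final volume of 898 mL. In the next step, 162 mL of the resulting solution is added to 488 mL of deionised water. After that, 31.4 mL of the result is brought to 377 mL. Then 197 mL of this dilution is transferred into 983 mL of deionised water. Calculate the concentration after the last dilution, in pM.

6200 pM

Overall dilution factor = 498.9 × 4.012 × 12.01 × 5.990 = 1.44 × 10⁵.
893 μM / 1.44 × 10⁵ = 6.20 × 10⁻³ μM = 6200 pM.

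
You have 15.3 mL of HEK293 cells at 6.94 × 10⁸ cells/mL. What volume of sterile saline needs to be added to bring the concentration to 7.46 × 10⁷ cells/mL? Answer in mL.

127 mL

V₂ = C₁V₁/C₂ = 6.94 × 10⁸ × 15.3 / 7.46 × 10⁷ = 142 mL.
Diluent to add = V₂ − V₁ = 142 − 15.3 = 127 mL.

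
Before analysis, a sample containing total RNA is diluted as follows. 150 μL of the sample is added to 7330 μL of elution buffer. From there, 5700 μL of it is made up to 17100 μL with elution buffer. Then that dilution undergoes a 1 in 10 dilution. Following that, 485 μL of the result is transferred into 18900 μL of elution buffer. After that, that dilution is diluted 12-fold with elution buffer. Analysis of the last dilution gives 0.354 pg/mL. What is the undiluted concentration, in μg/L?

254 μg/L

Overall dilution factor = 49.87 × 3 × 10 × 39.97 × 12 = 7.18 × 10⁵.
Original = 0.354 pg/mL × 7.18 × 10⁵ = 2.54 × 10⁵ pg/mL = 254 μg/L.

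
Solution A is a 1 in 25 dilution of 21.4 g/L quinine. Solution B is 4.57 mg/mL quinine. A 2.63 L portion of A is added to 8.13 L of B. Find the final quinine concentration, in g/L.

C_A = 21.4 g/L / 25 = 0.856 g/L.
C_B = 4.57 mg/mL = 4.57 g/L.
C_mix = (C_A·V_A + C_B·V_B)/(V_A + V_B) = (0.856×2.63 + 4.57×8.13) / 10.76 = 3.66 g/L.

3.66 g/L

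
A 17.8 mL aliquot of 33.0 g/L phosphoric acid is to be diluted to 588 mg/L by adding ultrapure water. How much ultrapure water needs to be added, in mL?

981 mL

588 mg/L = 0.588 g/L.
V₂ = C₁V₁/C₂ = 33.0 × 17.8 / 0.588 = 999 mL.
Diluent to add = V₂ − V₁ = 999 − 17.8 = 981 mL.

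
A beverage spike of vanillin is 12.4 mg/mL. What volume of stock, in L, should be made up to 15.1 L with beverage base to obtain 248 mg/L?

248 mg/L = 0.248 mg/mL.
V₁ = C₂V₂/C₁ = 0.248 × 15.1 / 12.4 = 0.302 L.

0.302 L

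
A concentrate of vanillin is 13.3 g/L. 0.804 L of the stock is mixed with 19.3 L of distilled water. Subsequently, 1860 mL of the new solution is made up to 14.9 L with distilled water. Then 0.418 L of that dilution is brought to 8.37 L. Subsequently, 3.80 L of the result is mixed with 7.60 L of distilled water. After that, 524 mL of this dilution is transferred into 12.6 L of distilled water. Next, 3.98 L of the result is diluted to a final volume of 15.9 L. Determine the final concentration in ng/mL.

Overall dilution factor = 25.00 × 8.011 × 20.02 × 3 × 25.05 × 3.995 = 1.20 × 10⁶.
13.3 g/L / 1.20 × 10⁶ = 1.10 × 10⁻⁵ g/L = 11.0 ng/mL.

11.0 ng/mL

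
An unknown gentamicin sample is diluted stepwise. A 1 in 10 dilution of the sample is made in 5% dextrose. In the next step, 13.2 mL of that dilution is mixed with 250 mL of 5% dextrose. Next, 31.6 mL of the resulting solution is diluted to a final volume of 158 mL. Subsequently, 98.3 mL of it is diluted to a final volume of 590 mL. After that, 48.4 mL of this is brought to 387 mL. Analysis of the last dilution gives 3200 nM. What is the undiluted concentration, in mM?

Overall dilution factor = 10 × 19.94 × 5 × 6.002 × 7.996 = 4.78 × 10⁴.
Original = 3200 nM × 4.78 × 10⁴ = 1.53 × 10⁸ nM = 153 mM.

153 mM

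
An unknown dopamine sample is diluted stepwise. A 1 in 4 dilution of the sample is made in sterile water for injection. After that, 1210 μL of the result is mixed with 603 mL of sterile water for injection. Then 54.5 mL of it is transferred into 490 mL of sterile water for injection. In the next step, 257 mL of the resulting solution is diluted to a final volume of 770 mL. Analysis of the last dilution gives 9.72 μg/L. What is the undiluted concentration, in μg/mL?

Overall dilution factor = 4 × 499.3 × 9.991 × 2.996 = 5.98 × 10⁴.
Original = 9.72 μg/L × 5.98 × 10⁴ = 5.81 × 10⁵ μg/L = 581 μg/mL.

581 μg/mL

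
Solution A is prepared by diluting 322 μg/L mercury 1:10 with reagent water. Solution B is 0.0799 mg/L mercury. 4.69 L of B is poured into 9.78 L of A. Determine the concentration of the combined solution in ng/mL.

47.7 ng/mL

C_A = 322 μg/L / 10 = 32.2 μg/L.
C_B = 0.0799 mg/L = 79.9 μg/L.
C_mix = (C_A·V_A + C_B·V_B)/(V_A + V_B) = (32.2×9.78 + 79.9×4.69) / 14.47 = 47.7 μg/L = 47.7 ng/mL.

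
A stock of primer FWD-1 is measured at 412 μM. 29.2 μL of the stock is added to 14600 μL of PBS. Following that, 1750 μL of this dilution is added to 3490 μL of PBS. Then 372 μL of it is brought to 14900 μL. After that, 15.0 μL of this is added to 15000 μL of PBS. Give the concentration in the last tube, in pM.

Overall dilution factor = 501 × 2.994 × 40.05 × 1001 = 6.01 × 10⁷.
412 μM / 6.01 × 10⁷ = 6.85 × 10⁻⁶ μM = 6.85 pM.

6.85 pM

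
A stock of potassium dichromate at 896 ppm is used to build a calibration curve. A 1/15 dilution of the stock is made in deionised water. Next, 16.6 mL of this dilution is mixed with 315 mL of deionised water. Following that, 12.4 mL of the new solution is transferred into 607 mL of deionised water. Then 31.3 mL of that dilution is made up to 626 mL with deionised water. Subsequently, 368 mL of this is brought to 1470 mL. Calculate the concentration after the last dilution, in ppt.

Overall dilution factor = 15 × 19.98 × 49.95 × 20 × 3.995 = 1.20 × 10⁶.
896 ppm / 1.20 × 10⁶ = 7.49 × 10⁻⁴ ppm = 749 ppt.

749 ppt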